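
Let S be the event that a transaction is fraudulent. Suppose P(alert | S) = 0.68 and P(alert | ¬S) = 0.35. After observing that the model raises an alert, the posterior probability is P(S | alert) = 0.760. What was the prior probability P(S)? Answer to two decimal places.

In odds form, posterior odds = prior odds × likelihood ratio, so prior odds = posterior odds ÷ LR.
Posterior odds = 0.760/(1−0.760) = 3.1667. LR = 0.68/0.35 = 1.9429.
Prior odds = 3.1667/1.9429 = 1.6299, so P(S) = 1.6299/(1+1.6299) ≈ 0.62.

P(S) = 0.62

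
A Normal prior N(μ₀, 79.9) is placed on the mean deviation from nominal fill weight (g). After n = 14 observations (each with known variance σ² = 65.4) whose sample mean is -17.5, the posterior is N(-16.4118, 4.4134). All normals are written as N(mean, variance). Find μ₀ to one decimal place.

μ₀ = 2.2

The posterior mean is a precision-weighted average: μ_n = (τ₀μ₀ + τ_data·x̄)/(τ₀+τ_data), with τ₀=1/σ₀² and τ_data=n/σ².
Here τ₀ = 1/79.9 = 0.012516 and τ_data = 14/65.4 = 0.214067, so τ_n = 0.226583.
Rearranging for μ₀: μ₀ = (μ_n·τ_n − τ_data·x̄)/τ₀ = (-16.4118·0.226583 − 0.214067·-17.5) / 0.012516 = 0.027538/0.012516 ≈ 2.2.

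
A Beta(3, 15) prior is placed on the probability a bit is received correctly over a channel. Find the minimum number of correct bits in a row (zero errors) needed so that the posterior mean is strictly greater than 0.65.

After k correct bits and 0 errors the posterior is Beta(3+k, 15), with mean (3+k)/(3+15+k).
Set (3+k)/(18+k) > 0.65 and solve: k > (0.65·18 − 3)/(1 − 0.65) = 24.857.
The smallest integer exceeding 24.857 is 25, and checking k=25: (28)/(43) = 0.6512 > 0.65.

k = 25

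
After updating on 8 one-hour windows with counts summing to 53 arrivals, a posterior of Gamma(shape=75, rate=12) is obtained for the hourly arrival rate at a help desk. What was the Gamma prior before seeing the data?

A Gamma(α, β) prior (rate parametrization) on a Poisson rate with n observations summing to S gives posterior Gamma(α+S, β+n).
So α = 75 − 53 = 22 and β = 12 − 8 = 4.

Gamma(shape=22, rate=4)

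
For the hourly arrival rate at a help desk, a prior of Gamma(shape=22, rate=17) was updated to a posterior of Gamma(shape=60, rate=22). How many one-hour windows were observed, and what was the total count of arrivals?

A Gamma(α, β) prior (rate parametrization) on a Poisson rate with n observations summing to S gives posterior Gamma(α+S, β+n).
Matching: Σxᵢ = 60 − 22 = 38 and n = 22 − 17 = 5.

n = 5 one-hour windows with total 38 arrivals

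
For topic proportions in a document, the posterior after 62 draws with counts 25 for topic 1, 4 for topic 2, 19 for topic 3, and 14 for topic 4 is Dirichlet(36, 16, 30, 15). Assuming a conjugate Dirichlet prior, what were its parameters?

Dirichlet(11, 12, 11, 1)

For a Dirichlet(α) prior with multinomial counts c, the posterior is Dirichlet(α + c) componentwise.
Subtract each count from the matching posterior parameter: 36−25=11, 16−4=12, 30−19=11, 15−14=1.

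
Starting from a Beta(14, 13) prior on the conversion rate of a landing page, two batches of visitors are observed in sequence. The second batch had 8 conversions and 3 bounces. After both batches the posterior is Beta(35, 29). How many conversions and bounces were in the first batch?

13 conversions and 13 bounces

Because Beta–binomial updating is additive in the counts, the combined data contributed (α_post−α_prior, β_post−β_prior) successes and failures.
Total across both batches: 35−14=21 conversions, 29−13=16 bounces.
Subtract the second batch: 21−8=13 conversions and 16−3=13 bounces.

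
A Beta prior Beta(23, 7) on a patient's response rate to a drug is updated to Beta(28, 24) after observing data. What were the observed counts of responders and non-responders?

5 responders and 17 non-responders

Under Beta–binomial conjugacy the posterior parameters are (a+s, b+f).
So s = 28 − 23 = 5 and f = 24 − 7 = 17.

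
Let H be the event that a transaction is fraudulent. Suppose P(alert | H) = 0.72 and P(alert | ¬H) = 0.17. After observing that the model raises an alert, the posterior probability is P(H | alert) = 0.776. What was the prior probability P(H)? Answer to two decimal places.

Bayes' rule in odds form gives O(H|E) = O(H)·[P(E|H)/P(E|¬H)], hence O(H) = O(H|E)/LR.
Posterior odds = 0.776/(1−0.776) = 3.4643. LR = 0.72/0.17 = 4.2353.
Prior odds = 3.4643/4.2353 = 0.8180, so P(H) = 0.8180/(1+0.8180) ≈ 0.45.

P(H) = 0.45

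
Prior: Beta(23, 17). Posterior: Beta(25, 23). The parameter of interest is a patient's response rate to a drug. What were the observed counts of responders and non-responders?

2 responders and 6 non-responders

A Beta(a, b) prior with s successes and f failures in binomial data gives a Beta(a+s, b+f) posterior.
Match parameters: s=25−23=2, f=23−17=6.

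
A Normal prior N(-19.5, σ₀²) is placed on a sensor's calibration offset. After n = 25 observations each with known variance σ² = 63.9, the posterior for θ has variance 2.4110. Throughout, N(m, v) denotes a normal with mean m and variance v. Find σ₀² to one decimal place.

σ₀² = 42.5

Posterior precision equals prior precision plus data precision: 1/σ_n² = 1/σ₀² + n/σ².
So 1/σ₀² = 1/2.4110 − 25/63.9 = 0.414766 − 0.391236 = 0.023530.
Hence σ₀² = 1/0.023530 ≈ 42.5.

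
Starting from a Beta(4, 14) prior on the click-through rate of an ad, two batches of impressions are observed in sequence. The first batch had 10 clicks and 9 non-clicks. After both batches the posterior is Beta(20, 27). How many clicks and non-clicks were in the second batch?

6 clicks and 4 non-clicks

Sequential conjugate updates are equivalent to a single update on the pooled data, so total successes = posterior α − prior α and total failures = posterior β − prior β.
Total across both batches: 20−4=16 clicks, 27−14=13 non-clicks.
Subtract the first batch: 16−10=6 clicks and 13−9=4 non-clicks.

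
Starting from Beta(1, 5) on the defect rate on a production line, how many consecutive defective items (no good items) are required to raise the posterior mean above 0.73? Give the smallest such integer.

After k defective items and 0 good items the posterior is Beta(1+k, 5), with mean (1+k)/(1+5+k).
Set (1+k)/(6+k) > 0.73 and solve: k > (0.73·6 − 1)/(1 − 0.73) = 12.519.
The smallest integer exceeding 12.519 is 13.

k = 13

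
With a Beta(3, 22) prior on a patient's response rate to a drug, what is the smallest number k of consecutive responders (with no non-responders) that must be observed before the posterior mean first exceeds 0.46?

After k responders and 0 non-responders the posterior is Beta(3+k, 22), with mean (3+k)/(3+22+k).
Set (3+k)/(25+k) > 0.46 and solve: k > (0.46·25 − 3)/(1 − 0.46) = 15.741.
The smallest integer exceeding 15.741 is 16, and checking k=16: (19)/(41) = 0.4634 > 0.46.

k = 16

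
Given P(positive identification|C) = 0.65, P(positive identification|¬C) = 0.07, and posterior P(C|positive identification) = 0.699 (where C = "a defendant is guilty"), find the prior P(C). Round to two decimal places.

P(C) = 0.20

Bayes' rule in odds form gives O(C|E) = O(C)·[P(E|C)/P(E|¬C)], hence O(C) = O(C|E)/LR.
Posterior odds = 0.699/(1−0.699) = 2.3223. LR = 0.65/0.07 = 9.2857.
Prior odds = 2.3223/9.2857 = 0.2501, so P(C) = 0.2501/(1+0.2501) ≈ 0.20.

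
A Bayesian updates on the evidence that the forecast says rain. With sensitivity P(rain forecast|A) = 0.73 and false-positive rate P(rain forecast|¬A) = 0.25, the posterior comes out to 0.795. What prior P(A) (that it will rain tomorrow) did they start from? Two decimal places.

In odds form, posterior odds = prior odds × likelihood ratio, so prior odds = posterior odds ÷ LR.
Posterior odds = 0.795/(1−0.795) = 3.8780. LR = 0.73/0.25 = 2.9200.
Prior odds = 3.8780/2.9200 = 1.3281, so P(A) = 1.3281/(1+1.3281) ≈ 0.57.

P(A) = 0.57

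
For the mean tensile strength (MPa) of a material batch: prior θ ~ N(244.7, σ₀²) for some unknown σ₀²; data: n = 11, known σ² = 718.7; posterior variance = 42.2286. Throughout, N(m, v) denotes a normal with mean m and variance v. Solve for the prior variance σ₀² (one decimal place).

σ₀² = 119.4

Posterior precision equals prior precision plus data precision: 1/σ_n² = 1/σ₀² + n/σ².
So 1/σ₀² = 1/42.2286 − 11/718.7 = 0.023681 − 0.015305 = 0.008376.
Hence σ₀² = 1/0.008376 ≈ 119.4.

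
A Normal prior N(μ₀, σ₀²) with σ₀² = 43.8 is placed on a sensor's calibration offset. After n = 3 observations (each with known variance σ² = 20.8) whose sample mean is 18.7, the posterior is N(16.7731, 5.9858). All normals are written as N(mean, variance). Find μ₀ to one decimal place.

μ₀ = 4.6

With known observation variance, the Normal–Normal posterior has precision τ_n = τ₀ + n/σ² and mean μ_n = (τ₀μ₀ + (n/σ²)x̄)/τ_n.
Here τ₀ = 1/43.8 = 0.022831 and τ_data = 3/20.8 = 0.144231, so τ_n = 0.167062.
Rearranging for μ₀: μ₀ = (μ_n·τ_n − τ_data·x̄)/τ₀ = (16.7731·0.167062 − 0.144231·18.7) / 0.022831 = 0.105028/0.022831 ≈ 4.6.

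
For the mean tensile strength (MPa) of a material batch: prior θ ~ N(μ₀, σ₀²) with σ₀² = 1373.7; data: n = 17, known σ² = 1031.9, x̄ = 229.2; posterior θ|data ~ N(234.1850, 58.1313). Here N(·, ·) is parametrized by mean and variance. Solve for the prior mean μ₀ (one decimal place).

μ₀ = 347.0

The posterior mean is a precision-weighted average: μ_n = (τ₀μ₀ + τ_data·x̄)/(τ₀+τ_data), with τ₀=1/σ₀² and τ_data=n/σ².
Here τ₀ = 1/1373.7 = 0.000728 and τ_data = 17/1031.9 = 0.016474, so τ_n = 0.017202.
Rearranging for μ₀: μ₀ = (μ_n·τ_n − τ_data·x̄)/τ₀ = (234.1850·0.017202 − 0.016474·229.2) / 0.000728 = 0.252610/0.000728 ≈ 347.0.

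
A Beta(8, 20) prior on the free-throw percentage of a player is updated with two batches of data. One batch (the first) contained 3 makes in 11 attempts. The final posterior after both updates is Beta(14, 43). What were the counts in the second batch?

Sequential conjugate updates are equivalent to a single update on the pooled data, so total successes = posterior α − prior α and total failures = posterior β − prior β.
Total across both batches: 14−8=6 makes, 43−20=23 misses.
Subtract the first batch: 6−3=3 makes and 23−8=15 misses.

3 makes and 15 misses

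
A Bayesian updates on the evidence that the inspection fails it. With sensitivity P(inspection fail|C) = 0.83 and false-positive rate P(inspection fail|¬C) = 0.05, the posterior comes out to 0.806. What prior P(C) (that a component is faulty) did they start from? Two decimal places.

Bayes' rule in odds form gives O(C|E) = O(C)·[P(E|C)/P(E|¬C)], hence O(C) = O(C|E)/LR.
Posterior odds = 0.806/(1−0.806) = 4.1546. LR = 0.83/0.05 = 16.6000.
Prior odds = 4.1546/16.6000 = 0.2503, so P(C) = 0.2503/(1+0.2503) ≈ 0.20.

P(C) = 0.20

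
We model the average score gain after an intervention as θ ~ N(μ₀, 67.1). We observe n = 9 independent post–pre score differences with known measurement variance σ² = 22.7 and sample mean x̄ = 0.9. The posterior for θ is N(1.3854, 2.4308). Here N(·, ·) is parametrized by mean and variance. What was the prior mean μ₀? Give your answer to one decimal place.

μ₀ = 14.3

The posterior mean is a precision-weighted average: μ_n = (τ₀μ₀ + τ_data·x̄)/(τ₀+τ_data), with τ₀=1/σ₀² and τ_data=n/σ².
Here τ₀ = 1/67.1 = 0.014903 and τ_data = 9/22.7 = 0.396476, so τ_n = 0.411379.
Rearranging for μ₀: μ₀ = (μ_n·τ_n − τ_data·x̄)/τ₀ = (1.3854·0.411379 − 0.396476·0.9) / 0.014903 = 0.213096/0.014903 ≈ 14.3.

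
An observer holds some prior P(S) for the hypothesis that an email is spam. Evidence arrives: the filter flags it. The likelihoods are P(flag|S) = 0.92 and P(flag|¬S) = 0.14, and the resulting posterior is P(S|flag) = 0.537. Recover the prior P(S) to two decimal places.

Bayes' rule in odds form gives O(S|E) = O(S)·[P(E|S)/P(E|¬S)], hence O(S) = O(S|E)/LR.
Posterior odds = 0.537/(1−0.537) = 1.1598. LR = 0.92/0.14 = 6.5714.
Prior odds = 1.1598/6.5714 = 0.1765, so P(S) = 0.1765/(1+0.1765) ≈ 0.15.

P(S) = 0.15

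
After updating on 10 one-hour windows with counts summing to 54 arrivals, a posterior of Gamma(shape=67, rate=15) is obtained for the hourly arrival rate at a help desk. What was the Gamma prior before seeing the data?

Gamma(shape=13, rate=5)

Gamma–Poisson conjugacy: posterior shape = α + Σxᵢ, posterior rate = β + n.
So α = 67 − 54 = 13 and β = 15 − 10 = 5.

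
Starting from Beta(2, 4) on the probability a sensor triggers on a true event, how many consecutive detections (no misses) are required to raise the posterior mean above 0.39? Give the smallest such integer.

k = 1

After k detections and 0 misses the posterior is Beta(2+k, 4), with mean (2+k)/(2+4+k).
Set (2+k)/(6+k) > 0.39 and solve: k > (0.39·6 − 2)/(1 − 0.39) = 0.557.
The smallest integer exceeding 0.557 is 1, and checking k=1: (3)/(7) = 0.4286 > 0.39.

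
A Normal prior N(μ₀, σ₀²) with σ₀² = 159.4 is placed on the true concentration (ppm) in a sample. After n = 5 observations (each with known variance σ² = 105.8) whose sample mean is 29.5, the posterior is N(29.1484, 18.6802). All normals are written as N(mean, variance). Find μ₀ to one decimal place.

The posterior mean is a precision-weighted average: μ_n = (τ₀μ₀ + τ_data·x̄)/(τ₀+τ_data), with τ₀=1/σ₀² and τ_data=n/σ².
Here τ₀ = 1/159.4 = 0.006274 and τ_data = 5/105.8 = 0.047259, so τ_n = 0.053533.
Rearranging for μ₀: μ₀ = (μ_n·τ_n − τ_data·x̄)/τ₀ = (29.1484·0.053533 − 0.047259·29.5) / 0.006274 = 0.166261/0.006274 ≈ 26.5.

μ₀ = 26.5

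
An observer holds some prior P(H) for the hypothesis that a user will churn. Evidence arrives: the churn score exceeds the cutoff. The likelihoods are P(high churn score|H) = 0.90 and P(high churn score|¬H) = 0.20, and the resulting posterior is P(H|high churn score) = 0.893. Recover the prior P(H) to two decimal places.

P(H) = 0.65

Bayes' rule in odds form gives O(H|E) = O(H)·[P(E|H)/P(E|¬H)], hence O(H) = O(H|E)/LR.
Posterior odds = 0.893/(1−0.893) = 8.3458. LR = 0.90/0.20 = 4.5000.
Prior odds = 8.3458/4.5000 = 1.8546, so P(H) = 1.8546/(1+1.8546) ≈ 0.65.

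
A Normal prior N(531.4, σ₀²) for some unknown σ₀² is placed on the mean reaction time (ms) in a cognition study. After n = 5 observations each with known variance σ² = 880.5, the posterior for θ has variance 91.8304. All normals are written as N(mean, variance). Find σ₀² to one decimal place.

For the Normal–Normal model with known σ², precisions add: τ_n = τ₀ + n/σ².
So 1/σ₀² = 1/91.8304 − 5/880.5 = 0.010890 − 0.005679 = 0.005211.
Hence σ₀² = 1/0.005211 ≈ 191.9.

σ₀² = 191.9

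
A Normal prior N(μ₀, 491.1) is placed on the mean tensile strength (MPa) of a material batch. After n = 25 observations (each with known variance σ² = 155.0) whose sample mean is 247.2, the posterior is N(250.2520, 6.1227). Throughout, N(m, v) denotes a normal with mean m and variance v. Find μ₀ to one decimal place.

μ₀ = 492.0

The posterior mean is a precision-weighted average: μ_n = (τ₀μ₀ + τ_data·x̄)/(τ₀+τ_data), with τ₀=1/σ₀² and τ_data=n/σ².
Here τ₀ = 1/491.1 = 0.002036 and τ_data = 25/155.0 = 0.161290, so τ_n = 0.163326.
Rearranging for μ₀: μ₀ = (μ_n·τ_n − τ_data·x̄)/τ₀ = (250.2520·0.163326 − 0.161290·247.2) / 0.002036 = 1.001770/0.002036 ≈ 492.0.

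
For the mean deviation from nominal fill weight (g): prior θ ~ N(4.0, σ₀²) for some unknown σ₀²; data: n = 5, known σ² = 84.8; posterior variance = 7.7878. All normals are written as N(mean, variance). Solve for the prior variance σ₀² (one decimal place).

σ₀² = 14.4

Posterior precision equals prior precision plus data precision: 1/σ_n² = 1/σ₀² + n/σ².
So 1/σ₀² = 1/7.7878 − 5/84.8 = 0.128406 − 0.058962 = 0.069444.
Hence σ₀² = 1/0.069444 ≈ 14.4.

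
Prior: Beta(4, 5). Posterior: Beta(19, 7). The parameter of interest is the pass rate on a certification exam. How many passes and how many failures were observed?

15 passes and 2 failures

Under Beta–binomial conjugacy the posterior parameters are (a+s, b+f).
Match parameters: s=19−4=15, f=7−5=2.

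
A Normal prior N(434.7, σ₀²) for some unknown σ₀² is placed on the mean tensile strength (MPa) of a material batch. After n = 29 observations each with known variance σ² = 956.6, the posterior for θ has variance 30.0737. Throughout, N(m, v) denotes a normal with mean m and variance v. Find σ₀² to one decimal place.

Posterior precision equals prior precision plus data precision: 1/σ_n² = 1/σ₀² + n/σ².
So 1/σ₀² = 1/30.0737 − 29/956.6 = 0.033252 − 0.030316 = 0.002936.
Hence σ₀² = 1/0.002936 ≈ 340.6.

σ₀² = 340.6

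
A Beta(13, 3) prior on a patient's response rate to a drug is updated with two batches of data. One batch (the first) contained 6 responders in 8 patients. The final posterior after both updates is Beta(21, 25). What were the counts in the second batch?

Sequential conjugate updates are equivalent to a single update on the pooled data, so total successes = posterior α − prior α and total failures = posterior β − prior β.
Total across both batches: 21−13=8 responders, 25−3=22 non-responders.
Subtract the first batch: 8−6=2 responders and 22−2=20 non-responders.

2 responders and 20 non-responders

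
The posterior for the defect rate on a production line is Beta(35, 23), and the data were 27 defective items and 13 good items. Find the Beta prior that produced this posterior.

Beta(8, 10)

Under Beta–binomial conjugacy the posterior parameters are (a+s, b+f).
Subtract the data counts: 35−27=8, 23−13=10.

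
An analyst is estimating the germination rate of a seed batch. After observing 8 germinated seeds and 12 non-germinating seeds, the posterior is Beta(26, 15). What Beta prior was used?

Beta(18, 3)

Under Beta–binomial conjugacy the posterior parameters are (a+s, b+f).
So a = 26 − 8 = 18 and b = 15 − 12 = 3.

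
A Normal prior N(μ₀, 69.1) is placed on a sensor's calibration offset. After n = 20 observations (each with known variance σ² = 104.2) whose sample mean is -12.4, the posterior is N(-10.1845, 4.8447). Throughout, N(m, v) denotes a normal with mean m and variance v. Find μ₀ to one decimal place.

The posterior mean is a precision-weighted average: μ_n = (τ₀μ₀ + τ_data·x̄)/(τ₀+τ_data), with τ₀=1/σ₀² and τ_data=n/σ².
Here τ₀ = 1/69.1 = 0.014472 and τ_data = 20/104.2 = 0.191939, so τ_n = 0.206411.
Rearranging for μ₀: μ₀ = (μ_n·τ_n − τ_data·x̄)/τ₀ = (-10.1845·0.206411 − 0.191939·-12.4) / 0.014472 = 0.277851/0.014472 ≈ 19.2.

μ₀ = 19.2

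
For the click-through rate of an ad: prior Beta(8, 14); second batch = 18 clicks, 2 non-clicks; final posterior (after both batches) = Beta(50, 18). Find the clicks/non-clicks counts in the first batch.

24 clicks and 2 non-clicks

Because Beta–binomial updating is additive in the counts, the combined data contributed (α_post−α_prior, β_post−β_prior) successes and failures.
Total across both batches: 50−8=42 clicks, 18−14=4 non-clicks.
Subtract the second batch: 42−18=24 clicks and 4−2=2 non-clicks.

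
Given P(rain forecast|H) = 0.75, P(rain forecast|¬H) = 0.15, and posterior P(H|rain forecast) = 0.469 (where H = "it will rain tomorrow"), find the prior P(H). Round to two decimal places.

P(H) = 0.15

In odds form, posterior odds = prior odds × likelihood ratio, so prior odds = posterior odds ÷ LR.
Posterior odds = 0.469/(1−0.469) = 0.8832. LR = 0.75/0.15 = 5.0000.
Prior odds = 0.8832/5.0000 = 0.1766, so P(H) = 0.1766/(1+0.1766) ≈ 0.15.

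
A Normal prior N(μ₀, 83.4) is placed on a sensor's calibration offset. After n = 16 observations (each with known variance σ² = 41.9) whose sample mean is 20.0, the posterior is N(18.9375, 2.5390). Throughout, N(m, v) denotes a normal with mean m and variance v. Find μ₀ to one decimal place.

μ₀ = -14.9

The posterior mean is a precision-weighted average: μ_n = (τ₀μ₀ + τ_data·x̄)/(τ₀+τ_data), with τ₀=1/σ₀² and τ_data=n/σ².
Here τ₀ = 1/83.4 = 0.011990 and τ_data = 16/41.9 = 0.381862, so τ_n = 0.393852.
Rearranging for μ₀: μ₀ = (μ_n·τ_n − τ_data·x̄)/τ₀ = (18.9375·0.393852 − 0.381862·20.0) / 0.011990 = -0.178668/0.011990 ≈ -14.9.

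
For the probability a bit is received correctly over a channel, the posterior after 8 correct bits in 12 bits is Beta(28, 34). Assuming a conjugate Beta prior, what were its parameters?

Beta(20, 30)

A Beta(a, b) prior with s successes and f failures in binomial data gives a Beta(a+s, b+f) posterior.
So a = 28 − 8 = 20 and b = 34 − 4 = 30.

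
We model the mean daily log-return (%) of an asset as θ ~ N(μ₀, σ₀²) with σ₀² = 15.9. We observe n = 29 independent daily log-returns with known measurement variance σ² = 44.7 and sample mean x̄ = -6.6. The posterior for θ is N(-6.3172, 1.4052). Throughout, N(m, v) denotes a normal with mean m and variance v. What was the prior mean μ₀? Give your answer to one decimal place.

μ₀ = -3.4

The posterior mean is a precision-weighted average: μ_n = (τ₀μ₀ + τ_data·x̄)/(τ₀+τ_data), with τ₀=1/σ₀² and τ_data=n/σ².
Here τ₀ = 1/15.9 = 0.062893 and τ_data = 29/44.7 = 0.648770, so τ_n = 0.711663.
Rearranging for μ₀: μ₀ = (μ_n·τ_n − τ_data·x̄)/τ₀ = (-6.3172·0.711663 − 0.648770·-6.6) / 0.062893 = -0.213836/0.062893 ≈ -3.4.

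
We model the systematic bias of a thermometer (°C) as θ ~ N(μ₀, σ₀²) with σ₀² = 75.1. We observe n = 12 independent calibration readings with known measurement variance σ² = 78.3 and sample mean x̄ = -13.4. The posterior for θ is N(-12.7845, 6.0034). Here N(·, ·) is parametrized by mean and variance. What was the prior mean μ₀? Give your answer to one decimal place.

With known observation variance, the Normal–Normal posterior has precision τ_n = τ₀ + n/σ² and mean μ_n = (τ₀μ₀ + (n/σ²)x̄)/τ_n.
Here τ₀ = 1/75.1 = 0.013316 and τ_data = 12/78.3 = 0.153257, so τ_n = 0.166573.
Rearranging for μ₀: μ₀ = (μ_n·τ_n − τ_data·x̄)/τ₀ = (-12.7845·0.166573 − 0.153257·-13.4) / 0.013316 = -0.075909/0.013316 ≈ -5.7.

μ₀ = -5.7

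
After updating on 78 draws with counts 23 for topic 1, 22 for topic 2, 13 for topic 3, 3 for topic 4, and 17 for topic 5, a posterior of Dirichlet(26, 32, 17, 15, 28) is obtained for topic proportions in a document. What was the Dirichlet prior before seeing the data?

Dirichlet(3, 10, 4, 12, 11)

For a Dirichlet(α) prior with multinomial counts c, the posterior is Dirichlet(α + c) componentwise.
Subtract each count from the matching posterior parameter: 26−23=3, 32−22=10, 17−13=4, 15−3=12, 28−17=11.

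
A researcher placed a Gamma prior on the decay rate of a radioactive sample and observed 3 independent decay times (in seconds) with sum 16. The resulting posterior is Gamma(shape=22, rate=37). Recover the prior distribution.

Gamma(shape=19, rate=21)

For an exponential likelihood with a Gamma(α, β) prior on the rate, n observations with total T give posterior Gamma(α+n, β+T).
So α = 22 − 3 = 19 and β = 37 − 16 = 21.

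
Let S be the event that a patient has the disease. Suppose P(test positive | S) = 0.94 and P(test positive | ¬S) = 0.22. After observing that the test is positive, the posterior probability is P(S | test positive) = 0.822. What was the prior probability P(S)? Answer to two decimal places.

P(S) = 0.52

Bayes' rule in odds form gives O(S|E) = O(S)·[P(E|S)/P(E|¬S)], hence O(S) = O(S|E)/LR.
Posterior odds = 0.822/(1−0.822) = 4.6180. LR = 0.94/0.22 = 4.2727.
Prior odds = 4.6180/4.2727 = 1.0808, so P(S) = 1.0808/(1+1.0808) ≈ 0.52.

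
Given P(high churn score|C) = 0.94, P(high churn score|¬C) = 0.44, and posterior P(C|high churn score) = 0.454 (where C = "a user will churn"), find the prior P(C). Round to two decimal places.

P(C) = 0.28

In odds form, posterior odds = prior odds × likelihood ratio, so prior odds = posterior odds ÷ LR.
Posterior odds = 0.454/(1−0.454) = 0.8315. LR = 0.94/0.44 = 2.1364.
Prior odds = 0.8315/2.1364 = 0.3892, so P(C) = 0.3892/(1+0.3892) ≈ 0.28.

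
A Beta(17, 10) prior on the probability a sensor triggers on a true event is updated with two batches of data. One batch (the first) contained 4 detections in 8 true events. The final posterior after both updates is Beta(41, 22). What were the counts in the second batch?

20 detections and 8 misses

Because Beta–binomial updating is additive in the counts, the combined data contributed (α_post−α_prior, β_post−β_prior) successes and failures.
Total across both batches: 41−17=24 detections, 22−10=12 misses.
Subtract the first batch: 24−4=20 detections and 12−4=8 misses.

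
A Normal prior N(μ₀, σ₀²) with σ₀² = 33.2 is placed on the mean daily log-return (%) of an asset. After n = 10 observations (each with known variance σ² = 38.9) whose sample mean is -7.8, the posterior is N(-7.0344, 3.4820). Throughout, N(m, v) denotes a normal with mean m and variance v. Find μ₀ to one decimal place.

μ₀ = -0.5

With known observation variance, the Normal–Normal posterior has precision τ_n = τ₀ + n/σ² and mean μ_n = (τ₀μ₀ + (n/σ²)x̄)/τ_n.
Here τ₀ = 1/33.2 = 0.030120 and τ_data = 10/38.9 = 0.257069, so τ_n = 0.287189.
Rearranging for μ₀: μ₀ = (μ_n·τ_n − τ_data·x̄)/τ₀ = (-7.0344·0.287189 − 0.257069·-7.8) / 0.030120 = -0.015064/0.030120 ≈ -0.5.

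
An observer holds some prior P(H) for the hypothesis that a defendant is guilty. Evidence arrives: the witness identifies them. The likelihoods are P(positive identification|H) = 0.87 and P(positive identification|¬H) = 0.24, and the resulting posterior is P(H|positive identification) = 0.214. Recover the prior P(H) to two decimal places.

P(H) = 0.07

In odds form, posterior odds = prior odds × likelihood ratio, so prior odds = posterior odds ÷ LR.
Posterior odds = 0.214/(1−0.214) = 0.2723. LR = 0.87/0.24 = 3.6250.
Prior odds = 0.2723/3.6250 = 0.0751, so P(H) = 0.0751/(1+0.0751) ≈ 0.07.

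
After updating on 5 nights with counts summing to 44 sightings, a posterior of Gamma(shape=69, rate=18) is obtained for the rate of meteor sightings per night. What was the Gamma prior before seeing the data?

Gamma(shape=25, rate=13)

Gamma–Poisson conjugacy: posterior shape = α + Σxᵢ, posterior rate = β + n.
So α = 69 − 44 = 25 and β = 18 − 5 = 13.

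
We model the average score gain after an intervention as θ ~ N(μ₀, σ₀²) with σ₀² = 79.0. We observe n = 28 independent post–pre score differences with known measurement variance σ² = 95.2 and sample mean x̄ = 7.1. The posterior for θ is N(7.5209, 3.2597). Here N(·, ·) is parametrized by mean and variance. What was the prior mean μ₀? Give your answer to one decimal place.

μ₀ = 17.3

The posterior mean is a precision-weighted average: μ_n = (τ₀μ₀ + τ_data·x̄)/(τ₀+τ_data), with τ₀=1/σ₀² and τ_data=n/σ².
Here τ₀ = 1/79.0 = 0.012658 and τ_data = 28/95.2 = 0.294118, so τ_n = 0.306776.
Rearranging for μ₀: μ₀ = (μ_n·τ_n − τ_data·x̄)/τ₀ = (7.5209·0.306776 − 0.294118·7.1) / 0.012658 = 0.218994/0.012658 ≈ 17.3.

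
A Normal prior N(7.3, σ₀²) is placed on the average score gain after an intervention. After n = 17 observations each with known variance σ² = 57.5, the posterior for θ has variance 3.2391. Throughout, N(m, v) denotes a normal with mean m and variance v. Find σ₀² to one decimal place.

Posterior precision equals prior precision plus data precision: 1/σ_n² = 1/σ₀² + n/σ².
So 1/σ₀² = 1/3.2391 − 17/57.5 = 0.308728 − 0.295652 = 0.013076.
Hence σ₀² = 1/0.013076 ≈ 76.5.

σ₀² = 76.5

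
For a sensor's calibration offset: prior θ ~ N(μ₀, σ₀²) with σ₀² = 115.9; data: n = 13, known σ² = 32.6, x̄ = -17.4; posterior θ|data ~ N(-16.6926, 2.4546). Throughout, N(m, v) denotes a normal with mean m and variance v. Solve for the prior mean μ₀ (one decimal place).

μ₀ = 16.0

The posterior mean is a precision-weighted average: μ_n = (τ₀μ₀ + τ_data·x̄)/(τ₀+τ_data), with τ₀=1/σ₀² and τ_data=n/σ².
Here τ₀ = 1/115.9 = 0.008628 and τ_data = 13/32.6 = 0.398773, so τ_n = 0.407401.
Rearranging for μ₀: μ₀ = (μ_n·τ_n − τ_data·x̄)/τ₀ = (-16.6926·0.407401 − 0.398773·-17.4) / 0.008628 = 0.138068/0.008628 ≈ 16.0.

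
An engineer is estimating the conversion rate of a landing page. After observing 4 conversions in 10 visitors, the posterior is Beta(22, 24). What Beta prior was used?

Beta is conjugate to the binomial likelihood: posterior = Beta(α+s, β+f).
So α = 22 − 4 = 18 and β = 24 − 6 = 18.

Beta(18, 18)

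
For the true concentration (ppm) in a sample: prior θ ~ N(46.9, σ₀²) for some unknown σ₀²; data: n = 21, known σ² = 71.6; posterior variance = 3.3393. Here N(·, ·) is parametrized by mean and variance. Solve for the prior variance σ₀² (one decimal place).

For the Normal–Normal model with known σ², precisions add: τ_n = τ₀ + n/σ².
So 1/σ₀² = 1/3.3393 − 21/71.6 = 0.299464 − 0.293296 = 0.006168.
Hence σ₀² = 1/0.006168 ≈ 162.1.

σ₀² = 162.1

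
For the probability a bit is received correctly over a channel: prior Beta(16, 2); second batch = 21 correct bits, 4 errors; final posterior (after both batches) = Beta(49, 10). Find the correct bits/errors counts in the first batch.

12 correct bits and 4 errors

Sequential conjugate updates are equivalent to a single update on the pooled data, so total successes = posterior α − prior α and total failures = posterior β − prior β.
Total across both batches: 49−16=33 correct bits, 10−2=8 errors.
Subtract the second batch: 33−21=12 correct bits and 8−4=4 errors.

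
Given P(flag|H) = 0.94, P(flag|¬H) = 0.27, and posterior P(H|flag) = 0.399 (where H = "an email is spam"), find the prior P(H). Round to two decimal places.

P(H) = 0.16

In odds form, posterior odds = prior odds × likelihood ratio, so prior odds = posterior odds ÷ LR.
Posterior odds = 0.399/(1−0.399) = 0.6639. LR = 0.94/0.27 = 3.4815.
Prior odds = 0.6639/3.4815 = 0.1907, so P(H) = 0.1907/(1+0.1907) ≈ 0.16.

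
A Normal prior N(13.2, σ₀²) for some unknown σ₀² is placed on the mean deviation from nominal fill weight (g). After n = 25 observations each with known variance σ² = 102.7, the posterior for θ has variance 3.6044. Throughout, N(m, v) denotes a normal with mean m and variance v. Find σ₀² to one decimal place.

Posterior precision equals prior precision plus data precision: 1/σ_n² = 1/σ₀² + n/σ².
So 1/σ₀² = 1/3.6044 − 25/102.7 = 0.277439 − 0.243427 = 0.034012.
Hence σ₀² = 1/0.034012 ≈ 29.4.

σ₀² = 29.4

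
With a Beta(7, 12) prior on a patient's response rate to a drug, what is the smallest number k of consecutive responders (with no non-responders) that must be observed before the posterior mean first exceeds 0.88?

After k responders and 0 non-responders the posterior is Beta(7+k, 12), with mean (7+k)/(7+12+k).
Set (7+k)/(19+k) > 0.88 and solve: k > (0.88·19 − 7)/(1 − 0.88) = 81.000.
The smallest integer exceeding 81.000 is 82.

k = 82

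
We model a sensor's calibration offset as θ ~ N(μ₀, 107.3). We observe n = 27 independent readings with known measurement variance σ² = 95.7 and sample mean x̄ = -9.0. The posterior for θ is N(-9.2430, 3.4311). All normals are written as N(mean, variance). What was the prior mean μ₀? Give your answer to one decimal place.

With known observation variance, the Normal–Normal posterior has precision τ_n = τ₀ + n/σ² and mean μ_n = (τ₀μ₀ + (n/σ²)x̄)/τ_n.
Here τ₀ = 1/107.3 = 0.009320 and τ_data = 27/95.7 = 0.282132, so τ_n = 0.291452.
Rearranging for μ₀: μ₀ = (μ_n·τ_n − τ_data·x̄)/τ₀ = (-9.2430·0.291452 − 0.282132·-9.0) / 0.009320 = -0.154703/0.009320 ≈ -16.6.

μ₀ = -16.6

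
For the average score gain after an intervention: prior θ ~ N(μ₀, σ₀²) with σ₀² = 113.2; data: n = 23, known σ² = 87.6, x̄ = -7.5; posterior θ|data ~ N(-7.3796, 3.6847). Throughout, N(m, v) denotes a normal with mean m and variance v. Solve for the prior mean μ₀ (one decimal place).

μ₀ = -3.8

The posterior mean is a precision-weighted average: μ_n = (τ₀μ₀ + τ_data·x̄)/(τ₀+τ_data), with τ₀=1/σ₀² and τ_data=n/σ².
Here τ₀ = 1/113.2 = 0.008834 and τ_data = 23/87.6 = 0.262557, so τ_n = 0.271391.
Rearranging for μ₀: μ₀ = (μ_n·τ_n − τ_data·x̄)/τ₀ = (-7.3796·0.271391 − 0.262557·-7.5) / 0.008834 = -0.033580/0.008834 ≈ -3.8.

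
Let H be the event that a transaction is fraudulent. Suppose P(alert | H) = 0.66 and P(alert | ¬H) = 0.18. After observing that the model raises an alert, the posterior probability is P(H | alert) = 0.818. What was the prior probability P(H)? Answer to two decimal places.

P(H) = 0.55

Bayes' rule in odds form gives O(H|E) = O(H)·[P(E|H)/P(E|¬H)], hence O(H) = O(H|E)/LR.
Posterior odds = 0.818/(1−0.818) = 4.4945. LR = 0.66/0.18 = 3.6667.
Prior odds = 4.4945/3.6667 = 1.2258, so P(H) = 1.2258/(1+1.2258) ≈ 0.55.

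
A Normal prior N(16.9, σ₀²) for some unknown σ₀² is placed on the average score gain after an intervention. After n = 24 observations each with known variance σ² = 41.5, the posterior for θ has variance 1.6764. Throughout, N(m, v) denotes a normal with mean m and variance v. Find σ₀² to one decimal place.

For the Normal–Normal model with known σ², precisions add: τ_n = τ₀ + n/σ².
So 1/σ₀² = 1/1.6764 − 24/41.5 = 0.596516 − 0.578313 = 0.018203.
Hence σ₀² = 1/0.018203 ≈ 54.9.

σ₀² = 54.9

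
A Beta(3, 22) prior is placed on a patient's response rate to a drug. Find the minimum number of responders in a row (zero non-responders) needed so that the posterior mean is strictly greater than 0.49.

After k responders and 0 non-responders the posterior is Beta(3+k, 22), with mean (3+k)/(3+22+k).
Set (3+k)/(25+k) > 0.49 and solve: k > (0.49·25 − 3)/(1 − 0.49) = 18.137.
The smallest integer exceeding 18.137 is 19, and checking k=19: (22)/(44) = 0.5000 > 0.49.

k = 19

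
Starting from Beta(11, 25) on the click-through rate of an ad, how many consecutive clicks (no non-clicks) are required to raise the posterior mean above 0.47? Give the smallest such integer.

k = 12

After k clicks and 0 non-clicks the posterior is Beta(11+k, 25), with mean (11+k)/(11+25+k).
Set (11+k)/(36+k) > 0.47 and solve: k > (0.47·36 − 11)/(1 − 0.47) = 11.170.
The smallest integer exceeding 11.170 is 12, and checking k=12: (23)/(48) = 0.4792 > 0.47.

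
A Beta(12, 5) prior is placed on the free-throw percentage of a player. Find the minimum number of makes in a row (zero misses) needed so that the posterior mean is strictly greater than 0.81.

After k makes and 0 misses the posterior is Beta(12+k, 5), with mean (12+k)/(12+5+k).
Set (12+k)/(17+k) > 0.81 and solve: k > (0.81·17 − 12)/(1 − 0.81) = 9.316.
The smallest integer exceeding 9.316 is 10.

k = 10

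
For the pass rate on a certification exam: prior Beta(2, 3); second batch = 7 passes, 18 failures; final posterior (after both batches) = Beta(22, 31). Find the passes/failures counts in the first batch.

13 passes and 10 failures

Sequential conjugate updates are equivalent to a single update on the pooled data, so total successes = posterior α − prior α and total failures = posterior β − prior β.
Total across both batches: 22−2=20 passes, 31−3=28 failures.
Subtract the second batch: 20−7=13 passes and 28−18=10 failures.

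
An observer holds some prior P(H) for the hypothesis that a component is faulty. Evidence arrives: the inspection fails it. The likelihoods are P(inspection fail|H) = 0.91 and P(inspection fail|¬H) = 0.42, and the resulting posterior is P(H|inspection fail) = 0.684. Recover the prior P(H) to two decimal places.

In odds form, posterior odds = prior odds × likelihood ratio, so prior odds = posterior odds ÷ LR.
Posterior odds = 0.684/(1−0.684) = 2.1646. LR = 0.91/0.42 = 2.1667.
Prior odds = 2.1646/2.1667 = 0.9990, so P(H) = 0.9990/(1+0.9990) ≈ 0.50.

P(H) = 0.50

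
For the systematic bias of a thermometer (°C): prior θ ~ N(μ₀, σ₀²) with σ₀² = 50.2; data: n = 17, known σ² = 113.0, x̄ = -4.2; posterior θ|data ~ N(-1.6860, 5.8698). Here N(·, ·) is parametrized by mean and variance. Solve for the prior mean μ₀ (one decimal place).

With known observation variance, the Normal–Normal posterior has precision τ_n = τ₀ + n/σ² and mean μ_n = (τ₀μ₀ + (n/σ²)x̄)/τ_n.
Here τ₀ = 1/50.2 = 0.019920 and τ_data = 17/113.0 = 0.150442, so τ_n = 0.170362.
Rearranging for μ₀: μ₀ = (μ_n·τ_n − τ_data·x̄)/τ₀ = (-1.6860·0.170362 − 0.150442·-4.2) / 0.019920 = 0.344626/0.019920 ≈ 17.3.

μ₀ = 17.3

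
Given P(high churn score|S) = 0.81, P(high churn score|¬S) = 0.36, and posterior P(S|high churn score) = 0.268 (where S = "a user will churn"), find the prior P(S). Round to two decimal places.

Bayes' rule in odds form gives O(S|E) = O(S)·[P(E|S)/P(E|¬S)], hence O(S) = O(S|E)/LR.
Posterior odds = 0.268/(1−0.268) = 0.3661. LR = 0.81/0.36 = 2.2500.
Prior odds = 0.3661/2.2500 = 0.1627, so P(S) = 0.1627/(1+0.1627) ≈ 0.14.

P(S) = 0.14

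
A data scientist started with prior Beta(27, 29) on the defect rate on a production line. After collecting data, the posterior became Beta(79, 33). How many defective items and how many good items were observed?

A Beta(α, β) prior with s successes and f failures in binomial data gives a Beta(α+s, β+f) posterior.
So s = 79 − 27 = 52 and f = 33 − 29 = 4.

52 defective items and 4 good items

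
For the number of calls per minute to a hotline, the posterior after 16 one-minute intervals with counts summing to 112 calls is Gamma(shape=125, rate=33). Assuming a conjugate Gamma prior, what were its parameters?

Gamma–Poisson conjugacy: posterior shape = α + Σxᵢ, posterior rate = β + n.
So α = 125 − 112 = 13 and β = 33 − 16 = 17.

Gamma(shape=13, rate=17)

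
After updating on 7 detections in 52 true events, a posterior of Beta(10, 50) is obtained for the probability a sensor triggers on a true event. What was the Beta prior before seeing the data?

Beta is conjugate to the binomial likelihood: posterior = Beta(α+s, β+f).
So α = 10 − 7 = 3 and β = 50 − 45 = 5.

Beta(3, 5)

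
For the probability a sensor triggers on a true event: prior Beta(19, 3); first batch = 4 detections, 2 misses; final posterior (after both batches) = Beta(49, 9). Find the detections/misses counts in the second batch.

26 detections and 4 misses

Because Beta–binomial updating is additive in the counts, the combined data contributed (α_post−α_prior, β_post−β_prior) successes and failures.
Total across both batches: 49−19=30 detections, 9−3=6 misses.
Subtract the first batch: 30−4=26 detections and 6−2=4 misses.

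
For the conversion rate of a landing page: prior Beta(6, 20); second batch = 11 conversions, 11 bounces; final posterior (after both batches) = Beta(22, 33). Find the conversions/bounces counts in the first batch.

Sequential conjugate updates are equivalent to a single update on the pooled data, so total successes = posterior α − prior α and total failures = posterior β − prior β.
Total across both batches: 22−6=16 conversions, 33−20=13 bounces.
Subtract the second batch: 16−11=5 conversions and 13−11=2 bounces.

5 conversions and 2 bounces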